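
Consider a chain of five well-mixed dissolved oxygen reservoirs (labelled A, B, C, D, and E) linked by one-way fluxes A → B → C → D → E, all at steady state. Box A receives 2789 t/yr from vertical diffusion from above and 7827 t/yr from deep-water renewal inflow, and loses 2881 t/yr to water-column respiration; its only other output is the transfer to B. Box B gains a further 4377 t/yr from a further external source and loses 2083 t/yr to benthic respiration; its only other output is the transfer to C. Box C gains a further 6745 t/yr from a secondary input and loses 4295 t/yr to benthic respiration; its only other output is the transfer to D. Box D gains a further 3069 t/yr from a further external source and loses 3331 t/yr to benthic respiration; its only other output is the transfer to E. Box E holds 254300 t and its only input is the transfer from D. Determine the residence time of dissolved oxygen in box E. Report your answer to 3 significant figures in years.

Box A: F(A→B) = (2789 + 7827) − 2881 = 7735.0 t/yr.
Box B: F(B→C) = (7735.0 + 4377) − 2083 = 10029 t/yr.
Box C: F(C→D) = (10029 + 6745) − 4295 = 12479 t/yr.
Box D: F(D→E) = (12479 + 3069) − 3331 = 12217 t/yr.
Box E throughput = its input = 12217 t/yr; τ = 254300 / 12217 = 20.82 yr.

20.8 yr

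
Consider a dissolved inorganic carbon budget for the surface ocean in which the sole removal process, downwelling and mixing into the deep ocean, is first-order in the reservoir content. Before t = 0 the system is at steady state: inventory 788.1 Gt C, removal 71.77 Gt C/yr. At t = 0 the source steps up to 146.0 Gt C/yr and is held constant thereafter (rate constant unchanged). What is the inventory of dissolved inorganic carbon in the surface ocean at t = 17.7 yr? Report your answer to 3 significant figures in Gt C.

1440 Gt C

Residence time τ = M₀/F₀ = 10.98 yr. The eventual steady state is M_∞ = M₀·(F₁/F₀) = 788.1 × 146.0/71.77 = 1603.2 Gt C.
The anomaly ΔM(t) = M(t) − M_∞ decays as ΔM₀·e^(−t/τ) with ΔM₀ = 788.1 − 1603.2 = −815.1 Gt C.
At t = 17.7 yr, e^(−t/τ) = e^(−1.612) = 0.1995, so ΔM = −162.6 Gt C and M = 1603.2 − 162.6 = 1440.6 Gt C.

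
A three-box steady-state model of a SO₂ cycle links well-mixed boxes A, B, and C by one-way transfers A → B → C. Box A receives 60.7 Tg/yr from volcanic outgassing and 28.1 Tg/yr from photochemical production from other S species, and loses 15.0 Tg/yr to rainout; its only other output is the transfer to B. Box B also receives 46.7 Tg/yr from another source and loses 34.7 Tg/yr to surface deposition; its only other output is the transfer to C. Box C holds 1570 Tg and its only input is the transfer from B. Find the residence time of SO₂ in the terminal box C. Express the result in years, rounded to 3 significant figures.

Box A: F(A→B) = (60.7 + 28.1) − 15.0 = 73.800 Tg/yr.
Box B: F(B→C) = (73.800 + 46.7) − 34.7 = 85.800 Tg/yr.
Box C throughput = its input = 85.800 Tg/yr; τ = 1570 / 85.800 = 18.30 yr.

18.3 yr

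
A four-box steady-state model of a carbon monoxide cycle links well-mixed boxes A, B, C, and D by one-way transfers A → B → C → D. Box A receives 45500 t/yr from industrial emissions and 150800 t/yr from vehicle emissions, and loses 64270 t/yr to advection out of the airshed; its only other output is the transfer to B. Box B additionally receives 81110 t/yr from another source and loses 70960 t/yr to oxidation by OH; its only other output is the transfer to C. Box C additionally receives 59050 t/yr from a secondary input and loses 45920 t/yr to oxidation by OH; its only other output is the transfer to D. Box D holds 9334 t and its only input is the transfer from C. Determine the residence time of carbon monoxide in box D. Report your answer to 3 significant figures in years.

0.0601 yr

Box A: F(A→B) = (45500 + 150800) − 64270 = 132030 t/yr.
Box B: F(B→C) = (132030 + 81110) − 70960 = 142180 t/yr.
Box C: F(C→D) = (142180 + 59050) − 45920 = 155310 t/yr.
Box D throughput = its input = 155310 t/yr; τ = 9334 / 155310 = 0.06010 yr.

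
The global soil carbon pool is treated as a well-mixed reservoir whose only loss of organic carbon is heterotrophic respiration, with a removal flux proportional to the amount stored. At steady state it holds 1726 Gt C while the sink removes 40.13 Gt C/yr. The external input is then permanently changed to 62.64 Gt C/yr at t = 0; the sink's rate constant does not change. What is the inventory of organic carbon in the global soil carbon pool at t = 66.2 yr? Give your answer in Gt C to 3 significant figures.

2490 Gt C

τ = M₀/F₀ = 1726/40.13 = 43.01 yr; rate constant k = 1/τ.
New steady state M_∞ = F₁/k = F₁·τ = 62.64 × 43.01 = 2694.2 Gt C.
M(t) = M_∞ + (M₀ − M_∞)·e^(−t/τ); t/τ = 66.2/43.01 = 1.539, so e^(−t/τ) = 0.2146.
M(t) = 2694.2 − 968.2 × 0.2146 = 2486.4 Gt C.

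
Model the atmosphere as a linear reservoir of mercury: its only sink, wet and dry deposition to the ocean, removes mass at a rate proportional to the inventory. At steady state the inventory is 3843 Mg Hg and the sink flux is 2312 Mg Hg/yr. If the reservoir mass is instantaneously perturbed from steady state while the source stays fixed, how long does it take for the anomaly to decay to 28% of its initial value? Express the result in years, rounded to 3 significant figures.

For a linear reservoir the anomaly decays as exp(−t/τ) with τ = M/F = 3843/2312 = 1.662 yr.
exp(−t/τ) = 0.28 ⇒ t = −τ ln(0.28) = 1.662 × 1.273 = 2.116 yr.

2.12 yr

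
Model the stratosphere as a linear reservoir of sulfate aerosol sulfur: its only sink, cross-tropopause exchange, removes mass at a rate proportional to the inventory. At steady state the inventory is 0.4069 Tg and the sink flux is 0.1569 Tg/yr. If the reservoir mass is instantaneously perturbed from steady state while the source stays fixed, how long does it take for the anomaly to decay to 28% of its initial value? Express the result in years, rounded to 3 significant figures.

3.30 yr

For a linear reservoir the anomaly decays as exp(−t/τ) with τ = M/F = 0.4069/0.1569 = 2.593 yr.
exp(−t/τ) = 0.28 ⇒ t = −τ ln(0.28) = 2.593 × 1.273 = 3.301 yr.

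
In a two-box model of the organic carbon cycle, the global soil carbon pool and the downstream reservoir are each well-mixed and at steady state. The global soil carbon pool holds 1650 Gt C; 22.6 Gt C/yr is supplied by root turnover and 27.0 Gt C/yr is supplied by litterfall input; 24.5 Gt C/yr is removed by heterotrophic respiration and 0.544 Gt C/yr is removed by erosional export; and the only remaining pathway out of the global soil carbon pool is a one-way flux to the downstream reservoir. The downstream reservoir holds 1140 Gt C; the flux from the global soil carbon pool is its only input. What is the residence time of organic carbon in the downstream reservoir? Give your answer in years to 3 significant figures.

46.4 yr

Balance the global soil carbon pool: ΣF_in = 22.6 + 27.0 = 49.600 Gt C/yr.
Flux to the downstream reservoir = ΣF_in − (24.5 + 0.544) = 24.556 Gt C/yr.
At steady state the output of the downstream reservoir equals its input, 24.556 Gt C/yr.
τ = M / F = 1140 / 24.556 = 46.42 yr.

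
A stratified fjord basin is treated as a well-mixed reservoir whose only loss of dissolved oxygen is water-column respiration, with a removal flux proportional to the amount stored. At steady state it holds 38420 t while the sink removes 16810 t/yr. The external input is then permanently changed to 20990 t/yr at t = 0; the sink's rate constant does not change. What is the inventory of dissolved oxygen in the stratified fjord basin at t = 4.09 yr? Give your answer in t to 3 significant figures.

The sink rate constant is k = F₀/M₀ = 16810/38420 = 0.4375 yr⁻¹.
Solving dM/dt = F₁ − kM with M(0) = M₀ gives M(t) = F₁/k + (M₀ − F₁/k)·e^(−kt).
F₁/k = 20990/0.4375 = 47974 t; kt = 0.4375 × 4.09 = 1.790, e^(−kt) = 0.1670.
M(4.09) = 47974 + (38420 − 47974) × 0.1670 = 47974 − 1596 = 46378 t.

46400 t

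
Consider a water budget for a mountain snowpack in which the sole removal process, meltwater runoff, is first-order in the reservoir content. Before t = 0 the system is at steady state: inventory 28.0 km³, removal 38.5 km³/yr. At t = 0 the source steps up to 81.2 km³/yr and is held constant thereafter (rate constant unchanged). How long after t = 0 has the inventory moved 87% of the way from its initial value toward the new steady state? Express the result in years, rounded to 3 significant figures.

τ = M₀/F₀ = 28.0/38.5 = 0.7273 yr.
The remaining gap fraction is e^(−t/τ); 87% covered ⇒ e^(−t/τ) = 0.130.
t = −τ ln(0.130) = 0.7273 × 2.040 = 1.484 yr.

1.48 yr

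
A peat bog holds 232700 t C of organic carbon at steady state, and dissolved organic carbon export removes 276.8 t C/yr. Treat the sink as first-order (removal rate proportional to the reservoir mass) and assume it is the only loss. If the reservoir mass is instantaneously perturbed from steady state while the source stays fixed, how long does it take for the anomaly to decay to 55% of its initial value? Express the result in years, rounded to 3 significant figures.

For a linear reservoir the anomaly decays as exp(−t/τ) with τ = M/F = 232700/276.8 = 840.7 yr.
exp(−t/τ) = 0.55 ⇒ t = −τ ln(0.55) = 840.7 × 0.5978 = 502.6 yr.

503 yr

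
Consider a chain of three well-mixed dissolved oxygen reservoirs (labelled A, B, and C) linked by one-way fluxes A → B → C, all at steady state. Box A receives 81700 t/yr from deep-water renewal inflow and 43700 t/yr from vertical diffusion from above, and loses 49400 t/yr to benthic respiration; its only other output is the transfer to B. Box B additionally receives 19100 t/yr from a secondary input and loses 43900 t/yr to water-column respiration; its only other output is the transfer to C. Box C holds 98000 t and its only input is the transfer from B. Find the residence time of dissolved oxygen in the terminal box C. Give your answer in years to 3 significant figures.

1.91 yr

Box A: F(A→B) = (81700 + 43700) − 49400 = 76000 t/yr.
Box B: F(B→C) = (76000 + 19100) − 43900 = 51200 t/yr.
Box C throughput = its input = 51200 t/yr; τ = 98000 / 51200 = 1.914 yr.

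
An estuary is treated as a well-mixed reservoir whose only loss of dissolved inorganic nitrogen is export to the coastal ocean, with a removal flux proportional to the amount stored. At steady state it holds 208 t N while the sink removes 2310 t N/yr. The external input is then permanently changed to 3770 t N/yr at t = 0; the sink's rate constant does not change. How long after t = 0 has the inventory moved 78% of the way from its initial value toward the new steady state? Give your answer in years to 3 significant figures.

0.136 yr

τ = M₀/F₀ = 208/2310 = 0.09004 yr.
The remaining gap fraction is e^(−t/τ); 78% covered ⇒ e^(−t/τ) = 0.220.
t = −τ ln(0.220) = 0.09004 × 1.514 = 0.1363 yr.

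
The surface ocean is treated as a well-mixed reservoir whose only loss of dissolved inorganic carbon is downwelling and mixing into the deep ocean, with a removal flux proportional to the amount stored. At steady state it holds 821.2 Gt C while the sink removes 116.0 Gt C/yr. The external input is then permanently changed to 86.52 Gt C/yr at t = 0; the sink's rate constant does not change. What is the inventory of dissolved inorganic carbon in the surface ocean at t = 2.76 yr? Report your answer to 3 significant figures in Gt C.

The sink rate constant is k = F₀/M₀ = 116.0/821.2 = 0.1413 yr⁻¹.
Solving dM/dt = F₁ − kM with M(0) = M₀ gives M(t) = F₁/k + (M₀ − F₁/k)·e^(−kt).
F₁/k = 86.52/0.1413 = 612.50 Gt C; kt = 0.1413 × 2.76 = 0.3899, e^(−kt) = 0.6771.
M(2.76) = 612.50 + (821.2 − 612.50) × 0.6771 = 612.50 + 141.3 = 753.82 Gt C.

754 Gt C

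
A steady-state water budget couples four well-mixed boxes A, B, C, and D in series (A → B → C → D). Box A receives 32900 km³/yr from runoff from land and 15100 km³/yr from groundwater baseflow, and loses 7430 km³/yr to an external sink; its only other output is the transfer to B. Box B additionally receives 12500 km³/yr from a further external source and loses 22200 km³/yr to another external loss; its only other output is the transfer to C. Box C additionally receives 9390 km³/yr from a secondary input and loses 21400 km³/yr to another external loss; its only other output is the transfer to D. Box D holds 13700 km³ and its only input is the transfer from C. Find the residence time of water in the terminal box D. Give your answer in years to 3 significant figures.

Box A: F(A→B) = (32900 + 15100) − 7430 = 40570 km³/yr.
Box B: F(B→C) = (40570 + 12500) − 22200 = 30870 km³/yr.
Box C: F(C→D) = (30870 + 9390) − 21400 = 18860 km³/yr.
Box D throughput = its input = 18860 km³/yr; τ = 13700 / 18860 = 0.7264 yr.

0.726 yr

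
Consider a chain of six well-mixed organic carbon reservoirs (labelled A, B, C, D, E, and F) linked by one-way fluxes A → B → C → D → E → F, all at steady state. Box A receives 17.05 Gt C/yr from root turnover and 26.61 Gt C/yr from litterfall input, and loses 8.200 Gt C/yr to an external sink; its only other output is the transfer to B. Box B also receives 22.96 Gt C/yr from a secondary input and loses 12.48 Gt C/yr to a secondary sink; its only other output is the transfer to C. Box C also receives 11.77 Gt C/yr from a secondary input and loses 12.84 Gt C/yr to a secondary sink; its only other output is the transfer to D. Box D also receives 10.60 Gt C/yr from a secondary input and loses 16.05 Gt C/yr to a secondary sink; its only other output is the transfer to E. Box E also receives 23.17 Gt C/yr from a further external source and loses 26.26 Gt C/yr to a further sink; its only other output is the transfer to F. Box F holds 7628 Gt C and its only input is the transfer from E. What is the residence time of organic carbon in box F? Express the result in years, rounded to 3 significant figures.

210 yr

Box A: F(A→B) = (17.05 + 26.61) − 8.200 = 35.460 Gt C/yr.
Box B: F(B→C) = (35.460 + 22.96) − 12.48 = 45.940 Gt C/yr.
Box C: F(C→D) = (45.940 + 11.77) − 12.84 = 44.870 Gt C/yr.
Box D: F(D→E) = (44.870 + 10.60) − 16.05 = 39.420 Gt C/yr.
Box E: F(E→F) = (39.420 + 23.17) − 26.26 = 36.330 Gt C/yr.
Box F throughput = its input = 36.330 Gt C/yr; τ = 7628 / 36.330 = 210.0 yr.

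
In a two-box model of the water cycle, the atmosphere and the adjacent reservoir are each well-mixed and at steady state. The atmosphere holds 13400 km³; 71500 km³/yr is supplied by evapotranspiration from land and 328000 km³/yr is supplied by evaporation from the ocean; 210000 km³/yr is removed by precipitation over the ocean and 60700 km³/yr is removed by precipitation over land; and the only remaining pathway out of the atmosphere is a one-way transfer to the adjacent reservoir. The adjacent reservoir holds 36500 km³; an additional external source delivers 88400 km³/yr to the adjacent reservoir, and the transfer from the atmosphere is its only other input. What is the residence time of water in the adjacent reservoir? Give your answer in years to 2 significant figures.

0.17 yr

Balance the atmosphere: ΣF_in = 71500 + 328000 = 399500 km³/yr.
Transfer to the adjacent reservoir = ΣF_in − (210000 + 60700) = 128800 km³/yr.
Total input to the adjacent reservoir = 128800 + 88400 = 217200 km³/yr; at steady state this equals its total output.
τ = M / F = 36500 / 217200 = 0.1680 yr.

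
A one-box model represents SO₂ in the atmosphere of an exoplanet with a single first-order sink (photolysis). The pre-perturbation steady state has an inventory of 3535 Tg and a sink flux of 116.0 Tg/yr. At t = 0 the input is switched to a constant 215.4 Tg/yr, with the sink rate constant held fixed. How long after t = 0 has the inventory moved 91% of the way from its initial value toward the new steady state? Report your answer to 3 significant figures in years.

73.4 yr

τ = M₀/F₀ = 3535/116.0 = 30.47 yr.
The remaining gap fraction is e^(−t/τ); 91% covered ⇒ e^(−t/τ) = 0.0900.
t = −τ ln(0.0900) = 30.47 × 2.408 = 73.38 yr.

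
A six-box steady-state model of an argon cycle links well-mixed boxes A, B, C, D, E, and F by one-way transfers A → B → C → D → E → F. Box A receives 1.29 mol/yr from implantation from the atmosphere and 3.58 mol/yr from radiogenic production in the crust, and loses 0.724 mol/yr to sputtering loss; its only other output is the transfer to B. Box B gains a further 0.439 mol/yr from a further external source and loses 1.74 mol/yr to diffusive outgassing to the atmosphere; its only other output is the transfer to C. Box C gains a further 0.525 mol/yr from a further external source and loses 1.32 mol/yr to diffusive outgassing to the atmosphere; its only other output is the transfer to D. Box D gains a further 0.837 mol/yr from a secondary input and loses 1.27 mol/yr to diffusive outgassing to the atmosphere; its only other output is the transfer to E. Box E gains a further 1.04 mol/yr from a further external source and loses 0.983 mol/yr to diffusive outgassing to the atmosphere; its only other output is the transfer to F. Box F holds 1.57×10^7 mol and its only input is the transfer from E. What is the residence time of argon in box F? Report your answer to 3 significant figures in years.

9.38×10^6 yr

Box A: F(A→B) = (1.29 + 3.58) − 0.724 = 4.1460 mol/yr.
Box B: F(B→C) = (4.1460 + 0.439) − 1.74 = 2.8450 mol/yr.
Box C: F(C→D) = (2.8450 + 0.525) − 1.32 = 2.0500 mol/yr.
Box D: F(D→E) = (2.0500 + 0.837) − 1.27 = 1.6170 mol/yr.
Box E: F(E→F) = (1.6170 + 1.04) − 0.983 = 1.6740 mol/yr.
Box F throughput = its input = 1.6740 mol/yr; τ = 1.57×10^7 / 1.6740 = 9.379×10^6 yr.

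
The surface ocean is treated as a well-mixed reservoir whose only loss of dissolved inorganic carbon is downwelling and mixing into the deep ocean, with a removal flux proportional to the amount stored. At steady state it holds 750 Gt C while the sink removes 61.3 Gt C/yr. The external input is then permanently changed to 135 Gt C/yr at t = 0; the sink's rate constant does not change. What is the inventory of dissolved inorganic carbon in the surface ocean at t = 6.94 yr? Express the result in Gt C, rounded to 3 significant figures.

Residence time τ = M₀/F₀ = 12.23 yr. The eventual steady state is M_∞ = M₀·(F₁/F₀) = 750 × 135/61.3 = 1651.7 Gt C.
The anomaly ΔM(t) = M(t) − M_∞ decays as ΔM₀·e^(−t/τ) with ΔM₀ = 750 − 1651.7 = −901.7 Gt C.
At t = 6.94 yr, e^(−t/τ) = e^(−0.5672) = 0.5671, so ΔM = −511.4 Gt C and M = 1651.7 − 511.4 = 1140.4 Gt C.

1140 Gt C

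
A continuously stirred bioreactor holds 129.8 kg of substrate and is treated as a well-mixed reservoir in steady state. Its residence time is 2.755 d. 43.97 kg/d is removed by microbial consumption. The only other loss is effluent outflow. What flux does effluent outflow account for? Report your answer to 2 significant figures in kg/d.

Total removal F = M/τ = 129.8 / 2.755 = 47.11 kg/d.
Effluent outflow = F − (43.97) = 47.11 − 43.97 = 3.144 kg/d.

3.1 kg/d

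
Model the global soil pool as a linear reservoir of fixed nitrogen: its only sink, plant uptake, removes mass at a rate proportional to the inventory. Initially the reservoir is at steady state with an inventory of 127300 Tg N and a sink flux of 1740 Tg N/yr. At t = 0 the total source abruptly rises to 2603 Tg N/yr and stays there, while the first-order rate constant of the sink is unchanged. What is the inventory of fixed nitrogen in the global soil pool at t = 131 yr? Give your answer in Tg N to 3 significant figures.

The sink rate constant is k = F₀/M₀ = 1740/127300 = 0.01367 yr⁻¹.
Solving dM/dt = F₁ − kM with M(0) = M₀ gives M(t) = F₁/k + (M₀ − F₁/k)·e^(−kt).
F₁/k = 2603/0.01367 = 190440 Tg N; kt = 0.01367 × 131 = 1.791, e^(−kt) = 0.1669.
M(131) = 190440 + (127300 − 190440) × 0.1669 = 190440 − 10540 = 179900 Tg N.

180000 Tg N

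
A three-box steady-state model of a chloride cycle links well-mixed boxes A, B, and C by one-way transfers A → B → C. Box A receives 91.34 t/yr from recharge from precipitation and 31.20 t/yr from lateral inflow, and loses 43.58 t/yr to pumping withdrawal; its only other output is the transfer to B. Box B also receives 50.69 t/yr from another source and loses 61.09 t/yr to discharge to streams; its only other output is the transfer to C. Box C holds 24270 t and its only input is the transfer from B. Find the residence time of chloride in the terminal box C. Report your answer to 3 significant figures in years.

354 yr

Box A: F(A→B) = (91.34 + 31.20) − 43.58 = 78.960 t/yr.
Box B: F(B→C) = (78.960 + 50.69) − 61.09 = 68.560 t/yr.
Box C throughput = its input = 68.560 t/yr; τ = 24270 / 68.560 = 354.0 yr.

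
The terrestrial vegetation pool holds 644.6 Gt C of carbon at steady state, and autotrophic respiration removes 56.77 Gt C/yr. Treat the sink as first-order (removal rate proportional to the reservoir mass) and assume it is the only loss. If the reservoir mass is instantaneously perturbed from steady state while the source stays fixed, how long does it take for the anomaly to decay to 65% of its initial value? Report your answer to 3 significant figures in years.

4.89 yr

For a linear reservoir the anomaly decays as exp(−t/τ) with τ = M/F = 644.6/56.77 = 11.35 yr.
exp(−t/τ) = 0.65 ⇒ t = −τ ln(0.65) = 11.35 × 0.4308 = 4.891 yr.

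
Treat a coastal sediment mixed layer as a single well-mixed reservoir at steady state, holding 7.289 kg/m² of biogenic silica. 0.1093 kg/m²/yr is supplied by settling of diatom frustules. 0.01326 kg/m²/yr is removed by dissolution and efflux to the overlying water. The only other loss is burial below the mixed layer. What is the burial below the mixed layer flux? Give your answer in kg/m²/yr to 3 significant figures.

0.0960 kg/m²/yr

At steady state ΣF_in = ΣF_out.
ΣF_in = 0.10930 kg/m²/yr.
Burial below the mixed layer flux = ΣF_in − (0.01326) = 0.10930 − 0.01326 = 0.09604 kg/m²/yr.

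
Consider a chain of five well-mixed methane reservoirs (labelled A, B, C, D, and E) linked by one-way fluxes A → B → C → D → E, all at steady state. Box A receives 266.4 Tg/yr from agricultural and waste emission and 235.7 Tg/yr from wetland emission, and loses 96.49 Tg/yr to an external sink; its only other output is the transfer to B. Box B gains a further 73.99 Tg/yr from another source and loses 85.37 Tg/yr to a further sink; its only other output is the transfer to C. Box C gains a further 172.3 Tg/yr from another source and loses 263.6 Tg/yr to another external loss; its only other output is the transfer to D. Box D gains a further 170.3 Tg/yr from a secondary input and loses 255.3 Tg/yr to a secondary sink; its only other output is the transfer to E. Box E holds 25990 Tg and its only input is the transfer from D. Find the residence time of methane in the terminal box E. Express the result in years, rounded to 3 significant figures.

119 yr

Box A: F(A→B) = (266.4 + 235.7) − 96.49 = 405.61 Tg/yr.
Box B: F(B→C) = (405.61 + 73.99) − 85.37 = 394.23 Tg/yr.
Box C: F(C→D) = (394.23 + 172.3) − 263.6 = 302.93 Tg/yr.
Box D: F(D→E) = (302.93 + 170.3) − 255.3 = 217.93 Tg/yr.
Box E throughput = its input = 217.93 Tg/yr; τ = 25990 / 217.93 = 119.3 yr.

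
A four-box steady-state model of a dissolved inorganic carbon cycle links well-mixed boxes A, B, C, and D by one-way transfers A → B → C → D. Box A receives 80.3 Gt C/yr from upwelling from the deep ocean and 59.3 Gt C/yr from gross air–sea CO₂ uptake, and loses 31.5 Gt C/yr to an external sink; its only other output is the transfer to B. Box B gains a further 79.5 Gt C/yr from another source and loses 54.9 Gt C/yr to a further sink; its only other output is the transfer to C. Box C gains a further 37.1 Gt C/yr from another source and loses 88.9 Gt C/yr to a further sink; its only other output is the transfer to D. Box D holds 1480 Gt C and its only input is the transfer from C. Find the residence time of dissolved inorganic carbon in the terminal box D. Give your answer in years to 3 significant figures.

Box A: F(A→B) = (80.3 + 59.3) − 31.5 = 108.10 Gt C/yr.
Box B: F(B→C) = (108.10 + 79.5) − 54.9 = 132.70 Gt C/yr.
Box C: F(C→D) = (132.70 + 37.1) − 88.9 = 80.900 Gt C/yr.
Box D throughput = its input = 80.900 Gt C/yr; τ = 1480 / 80.900 = 18.29 yr.

18.3 yr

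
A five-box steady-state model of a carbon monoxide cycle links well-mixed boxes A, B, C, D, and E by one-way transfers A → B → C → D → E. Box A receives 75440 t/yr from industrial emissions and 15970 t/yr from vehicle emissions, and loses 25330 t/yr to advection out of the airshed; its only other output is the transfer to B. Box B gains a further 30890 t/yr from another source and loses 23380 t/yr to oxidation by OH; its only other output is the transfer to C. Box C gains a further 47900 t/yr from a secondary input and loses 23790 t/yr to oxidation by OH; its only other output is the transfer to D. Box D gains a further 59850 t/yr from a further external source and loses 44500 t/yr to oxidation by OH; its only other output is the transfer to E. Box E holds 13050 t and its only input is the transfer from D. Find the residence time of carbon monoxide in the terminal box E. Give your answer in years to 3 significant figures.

Box A: F(A→B) = (75440 + 15970) − 25330 = 66080 t/yr.
Box B: F(B→C) = (66080 + 30890) − 23380 = 73590 t/yr.
Box C: F(C→D) = (73590 + 47900) − 23790 = 97700 t/yr.
Box D: F(D→E) = (97700 + 59850) − 44500 = 113050 t/yr.
Box E throughput = its input = 113050 t/yr; τ = 13050 / 113050 = 0.1154 yr.

0.115 yr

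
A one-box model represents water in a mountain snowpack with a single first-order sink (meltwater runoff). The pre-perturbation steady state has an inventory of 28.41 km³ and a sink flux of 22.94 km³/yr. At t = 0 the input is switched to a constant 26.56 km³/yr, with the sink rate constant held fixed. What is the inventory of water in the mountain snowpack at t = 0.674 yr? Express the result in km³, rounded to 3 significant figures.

The sink rate constant is k = F₀/M₀ = 22.94/28.41 = 0.8075 yr⁻¹.
Solving dM/dt = F₁ − kM with M(0) = M₀ gives M(t) = F₁/k + (M₀ − F₁/k)·e^(−kt).
F₁/k = 26.56/0.8075 = 32.893 km³; kt = 0.8075 × 0.674 = 0.5442, e^(−kt) = 0.5803.
M(0.674) = 32.893 + (28.41 − 32.893) × 0.5803 = 32.893 − 2.602 = 30.292 km³.

30.3 km³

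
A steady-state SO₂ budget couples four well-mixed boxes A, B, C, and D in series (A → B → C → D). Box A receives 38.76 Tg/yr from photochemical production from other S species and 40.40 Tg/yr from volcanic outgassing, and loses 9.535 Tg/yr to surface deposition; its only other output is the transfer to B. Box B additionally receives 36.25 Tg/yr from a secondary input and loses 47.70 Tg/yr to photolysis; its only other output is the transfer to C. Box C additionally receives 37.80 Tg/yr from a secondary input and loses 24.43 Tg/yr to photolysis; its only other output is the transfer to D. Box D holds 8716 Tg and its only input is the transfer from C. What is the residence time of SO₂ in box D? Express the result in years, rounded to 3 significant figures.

Box A: F(A→B) = (38.76 + 40.40) − 9.535 = 69.625 Tg/yr.
Box B: F(B→C) = (69.625 + 36.25) − 47.70 = 58.175 Tg/yr.
Box C: F(C→D) = (58.175 + 37.80) − 24.43 = 71.545 Tg/yr.
Box D throughput = its input = 71.545 Tg/yr; τ = 8716 / 71.545 = 121.8 yr.

122 yr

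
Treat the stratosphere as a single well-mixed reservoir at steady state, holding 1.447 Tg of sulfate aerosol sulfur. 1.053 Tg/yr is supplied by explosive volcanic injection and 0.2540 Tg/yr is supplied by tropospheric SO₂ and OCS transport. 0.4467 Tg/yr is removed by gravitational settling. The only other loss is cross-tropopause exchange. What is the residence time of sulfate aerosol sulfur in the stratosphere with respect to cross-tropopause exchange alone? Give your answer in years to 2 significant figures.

1.7 yr

At steady state ΣF_in = ΣF_out.
ΣF_in = 1.053 + 0.2540 = 1.3070 Tg/yr.
Cross-tropopause exchange flux = ΣF_in − (0.4467) = 1.3070 − 0.4467 = 0.8603 Tg/yr.
τ = M / F = 1.447 / 0.8603 = 1.682 yr.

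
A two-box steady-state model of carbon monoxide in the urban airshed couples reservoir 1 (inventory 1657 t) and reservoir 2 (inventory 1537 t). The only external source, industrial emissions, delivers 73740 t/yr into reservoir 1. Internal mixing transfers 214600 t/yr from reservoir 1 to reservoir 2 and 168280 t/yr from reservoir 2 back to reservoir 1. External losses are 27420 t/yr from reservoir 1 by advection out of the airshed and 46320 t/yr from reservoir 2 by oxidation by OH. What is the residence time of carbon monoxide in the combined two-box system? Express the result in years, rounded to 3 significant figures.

0.0433 yr

For the system as a whole, the A↔B exchange is internal and contributes nothing to the throughput; only the external sinks remove mass.
M_total = 1657 + 1537 = 3194.0 t.
ΣF_external_out = 27420 + 46320 = 73740 t/yr.
τ = M_total / ΣF_ext = 3194.0 / 73740 = 0.04331 yr.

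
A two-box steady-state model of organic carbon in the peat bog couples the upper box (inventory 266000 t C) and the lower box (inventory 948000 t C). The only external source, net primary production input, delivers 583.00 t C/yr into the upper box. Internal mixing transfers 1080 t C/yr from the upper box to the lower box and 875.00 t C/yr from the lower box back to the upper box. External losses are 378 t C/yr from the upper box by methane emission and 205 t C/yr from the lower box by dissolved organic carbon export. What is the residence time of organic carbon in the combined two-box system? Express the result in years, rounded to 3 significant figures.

2080 yr

Treat the two boxes together as one reservoir: the mixing fluxes between them are internal recycling, so τ = ΣM / Σ(external losses).
M_total = 266000 + 948000 = 1.2140×10^6 t C.
ΣF_external_out = 378 + 205 = 583.00 t C/yr.
τ = M_total / ΣF_ext = 1.2140×10^6 / 583.00 = 2082 yr.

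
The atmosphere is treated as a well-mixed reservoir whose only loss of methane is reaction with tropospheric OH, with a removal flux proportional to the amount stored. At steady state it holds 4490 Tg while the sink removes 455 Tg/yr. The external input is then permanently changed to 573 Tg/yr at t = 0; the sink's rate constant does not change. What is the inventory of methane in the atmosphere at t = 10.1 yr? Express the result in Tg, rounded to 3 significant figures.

The sink rate constant is k = F₀/M₀ = 455/4490 = 0.1013 yr⁻¹.
Solving dM/dt = F₁ − kM with M(0) = M₀ gives M(t) = F₁/k + (M₀ − F₁/k)·e^(−kt).
F₁/k = 573/0.1013 = 5654.4 Tg; kt = 0.1013 × 10.1 = 1.023, e^(−kt) = 0.3593.
M(10.1) = 5654.4 + (4490 − 5654.4) × 0.3593 = 5654.4 − 418.4 = 5236.0 Tg.

5240 Tg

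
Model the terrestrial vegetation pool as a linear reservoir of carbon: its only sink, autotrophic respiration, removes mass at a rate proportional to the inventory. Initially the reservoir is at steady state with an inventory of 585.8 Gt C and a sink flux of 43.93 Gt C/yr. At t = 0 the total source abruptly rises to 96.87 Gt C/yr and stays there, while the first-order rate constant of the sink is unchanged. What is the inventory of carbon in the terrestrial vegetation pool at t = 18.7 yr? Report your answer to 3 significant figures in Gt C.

τ = M₀/F₀ = 585.8/43.93 = 13.33 yr; rate constant k = 1/τ.
New steady state M_∞ = F₁/k = F₁·τ = 96.87 × 13.33 = 1291.7 Gt C.
M(t) = M_∞ + (M₀ − M_∞)·e^(−t/τ); t/τ = 18.7/13.33 = 1.402, so e^(−t/τ) = 0.2460.
M(t) = 1291.7 − 705.9 × 0.2460 = 1118.1 Gt C.

1120 Gt C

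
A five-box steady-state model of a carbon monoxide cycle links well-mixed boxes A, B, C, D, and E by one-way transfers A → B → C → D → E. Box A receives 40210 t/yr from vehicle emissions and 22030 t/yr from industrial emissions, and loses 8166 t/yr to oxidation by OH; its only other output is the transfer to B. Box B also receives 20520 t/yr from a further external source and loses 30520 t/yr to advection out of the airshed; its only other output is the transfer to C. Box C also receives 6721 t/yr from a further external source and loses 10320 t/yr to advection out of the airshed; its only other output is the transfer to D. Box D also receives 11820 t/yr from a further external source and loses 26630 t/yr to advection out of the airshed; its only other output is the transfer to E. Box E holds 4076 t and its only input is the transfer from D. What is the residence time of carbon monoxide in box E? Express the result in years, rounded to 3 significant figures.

0.159 yr

Box A: F(A→B) = (40210 + 22030) − 8166 = 54074 t/yr.
Box B: F(B→C) = (54074 + 20520) − 30520 = 44074 t/yr.
Box C: F(C→D) = (44074 + 6721) − 10320 = 40475 t/yr.
Box D: F(D→E) = (40475 + 11820) − 26630 = 25665 t/yr.
Box E throughput = its input = 25665 t/yr; τ = 4076 / 25665 = 0.1588 yr.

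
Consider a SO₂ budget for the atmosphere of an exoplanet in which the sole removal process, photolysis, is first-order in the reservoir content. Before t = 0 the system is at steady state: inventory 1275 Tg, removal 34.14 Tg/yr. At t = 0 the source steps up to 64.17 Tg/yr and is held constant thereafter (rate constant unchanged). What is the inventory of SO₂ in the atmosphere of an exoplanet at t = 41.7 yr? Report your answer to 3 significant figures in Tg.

Residence time τ = M₀/F₀ = 37.35 yr. The eventual steady state is M_∞ = M₀·(F₁/F₀) = 1275 × 64.17/34.14 = 2396.5 Tg.
The anomaly ΔM(t) = M(t) − M_∞ decays as ΔM₀·e^(−t/τ) with ΔM₀ = 1275 − 2396.5 = −1122 Tg.
At t = 41.7 yr, e^(−t/τ) = e^(−1.117) = 0.3274, so ΔM = −367.2 Tg and M = 2396.5 − 367.2 = 2029.3 Tg.

2030 Tg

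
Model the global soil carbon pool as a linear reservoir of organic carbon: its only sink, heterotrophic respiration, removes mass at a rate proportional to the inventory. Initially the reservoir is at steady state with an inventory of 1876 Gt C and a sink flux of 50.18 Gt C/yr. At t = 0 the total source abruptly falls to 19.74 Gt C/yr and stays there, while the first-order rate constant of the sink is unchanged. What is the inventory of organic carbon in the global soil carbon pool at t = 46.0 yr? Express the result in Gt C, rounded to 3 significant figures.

1070 Gt C

Residence time τ = M₀/F₀ = 37.39 yr. The eventual steady state is M_∞ = M₀·(F₁/F₀) = 1876 × 19.74/50.18 = 737.99 Gt C.
The anomaly ΔM(t) = M(t) − M_∞ decays as ΔM₀·e^(−t/τ) with ΔM₀ = 1876 − 737.99 = 1138 Gt C.
At t = 46.0 yr, e^(−t/τ) = e^(−1.230) = 0.2922, so ΔM = 332.5 Gt C and M = 737.99 + 332.5 = 1070.5 Gt C.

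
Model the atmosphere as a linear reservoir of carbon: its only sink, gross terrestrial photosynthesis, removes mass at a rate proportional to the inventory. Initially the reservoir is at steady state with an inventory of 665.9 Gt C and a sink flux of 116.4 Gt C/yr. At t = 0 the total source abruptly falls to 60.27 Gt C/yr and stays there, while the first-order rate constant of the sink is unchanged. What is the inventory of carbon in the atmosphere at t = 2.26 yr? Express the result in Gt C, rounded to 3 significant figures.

561 Gt C

Residence time τ = M₀/F₀ = 5.721 yr. The eventual steady state is M_∞ = M₀·(F₁/F₀) = 665.9 × 60.27/116.4 = 344.79 Gt C.
The anomaly ΔM(t) = M(t) − M_∞ decays as ΔM₀·e^(−t/τ) with ΔM₀ = 665.9 − 344.79 = 321.1 Gt C.
At t = 2.26 yr, e^(−t/τ) = e^(−0.3951) = 0.6736, so ΔM = 216.3 Gt C and M = 344.79 + 216.3 = 561.11 Gt C.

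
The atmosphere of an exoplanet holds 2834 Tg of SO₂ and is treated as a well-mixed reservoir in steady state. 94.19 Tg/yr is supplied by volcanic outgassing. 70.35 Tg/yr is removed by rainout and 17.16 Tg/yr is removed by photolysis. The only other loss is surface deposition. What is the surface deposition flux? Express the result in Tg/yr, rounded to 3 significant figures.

6.68 Tg/yr

At steady state ΣF_in = ΣF_out.
ΣF_in = 94.190 Tg/yr.
Surface deposition flux = ΣF_in − (70.35 + 17.16) = 94.190 − 87.51 = 6.680 Tg/yr.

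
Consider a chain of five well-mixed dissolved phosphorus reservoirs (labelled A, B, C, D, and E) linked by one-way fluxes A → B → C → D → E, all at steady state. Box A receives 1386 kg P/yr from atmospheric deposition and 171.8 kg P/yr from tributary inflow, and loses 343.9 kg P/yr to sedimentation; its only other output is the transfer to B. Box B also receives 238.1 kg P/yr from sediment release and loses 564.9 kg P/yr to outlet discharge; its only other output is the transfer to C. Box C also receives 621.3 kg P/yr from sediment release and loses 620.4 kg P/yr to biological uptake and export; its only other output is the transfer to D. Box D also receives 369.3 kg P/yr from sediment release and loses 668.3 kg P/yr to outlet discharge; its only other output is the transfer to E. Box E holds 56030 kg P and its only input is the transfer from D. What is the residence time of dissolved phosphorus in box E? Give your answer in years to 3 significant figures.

Box A: F(A→B) = (1386 + 171.8) − 343.9 = 1213.9 kg P/yr.
Box B: F(B→C) = (1213.9 + 238.1) − 564.9 = 887.10 kg P/yr.
Box C: F(C→D) = (887.10 + 621.3) − 620.4 = 888.00 kg P/yr.
Box D: F(D→E) = (888.00 + 369.3) − 668.3 = 589.00 kg P/yr.
Box E throughput = its input = 589.00 kg P/yr; τ = 56030 / 589.00 = 95.13 yr.

95.1 yr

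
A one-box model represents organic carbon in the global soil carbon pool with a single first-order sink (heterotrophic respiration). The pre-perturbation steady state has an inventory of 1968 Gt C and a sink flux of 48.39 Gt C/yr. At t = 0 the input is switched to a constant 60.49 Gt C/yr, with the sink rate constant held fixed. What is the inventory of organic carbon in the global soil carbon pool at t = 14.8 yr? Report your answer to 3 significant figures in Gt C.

The sink rate constant is k = F₀/M₀ = 48.39/1968 = 0.02459 yr⁻¹.
Solving dM/dt = F₁ − kM with M(0) = M₀ gives M(t) = F₁/k + (M₀ − F₁/k)·e^(−kt).
F₁/k = 60.49/0.02459 = 2460.1 Gt C; kt = 0.02459 × 14.8 = 0.3639, e^(−kt) = 0.6950.
M(14.8) = 2460.1 + (1968 − 2460.1) × 0.6950 = 2460.1 − 342.0 = 2118.1 Gt C.

2120 Gt C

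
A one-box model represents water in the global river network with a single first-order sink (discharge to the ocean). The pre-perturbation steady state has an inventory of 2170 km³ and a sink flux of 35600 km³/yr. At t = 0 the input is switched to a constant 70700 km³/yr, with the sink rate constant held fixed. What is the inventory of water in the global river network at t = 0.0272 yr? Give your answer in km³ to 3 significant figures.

τ = M₀/F₀ = 2170/35600 = 0.06096 yr; rate constant k = 1/τ.
New steady state M_∞ = F₁/k = F₁·τ = 70700 × 0.06096 = 4309.5 km³.
M(t) = M_∞ + (M₀ − M_∞)·e^(−t/τ); t/τ = 0.0272/0.06096 = 0.4462, so e^(−t/τ) = 0.6400.
M(t) = 4309.5 − 2140 × 0.6400 = 2940.2 km³.

2940 km³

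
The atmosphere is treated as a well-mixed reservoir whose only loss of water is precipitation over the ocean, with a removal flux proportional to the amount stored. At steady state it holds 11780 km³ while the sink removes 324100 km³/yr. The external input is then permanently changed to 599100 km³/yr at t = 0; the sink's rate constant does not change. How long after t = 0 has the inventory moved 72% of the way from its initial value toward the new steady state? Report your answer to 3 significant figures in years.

0.0463 yr

τ = M₀/F₀ = 11780/324100 = 0.03635 yr.
The remaining gap fraction is e^(−t/τ); 72% covered ⇒ e^(−t/τ) = 0.280.
t = −τ ln(0.280) = 0.03635 × 1.273 = 0.04627 yr.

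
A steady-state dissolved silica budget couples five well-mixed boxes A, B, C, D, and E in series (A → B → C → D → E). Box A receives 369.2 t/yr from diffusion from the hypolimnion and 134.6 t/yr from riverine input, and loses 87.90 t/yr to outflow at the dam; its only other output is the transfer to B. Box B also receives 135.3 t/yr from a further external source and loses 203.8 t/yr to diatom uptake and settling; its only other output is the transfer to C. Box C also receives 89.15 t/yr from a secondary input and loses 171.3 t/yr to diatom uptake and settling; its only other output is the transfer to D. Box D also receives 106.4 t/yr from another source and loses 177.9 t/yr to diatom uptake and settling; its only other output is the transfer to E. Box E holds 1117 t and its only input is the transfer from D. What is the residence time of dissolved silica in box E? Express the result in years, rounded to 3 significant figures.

5.77 yr

Box A: F(A→B) = (369.2 + 134.6) − 87.90 = 415.90 t/yr.
Box B: F(B→C) = (415.90 + 135.3) − 203.8 = 347.40 t/yr.
Box C: F(C→D) = (347.40 + 89.15) − 171.3 = 265.25 t/yr.
Box D: F(D→E) = (265.25 + 106.4) − 177.9 = 193.75 t/yr.
Box E throughput = its input = 193.75 t/yr; τ = 1117 / 193.75 = 5.765 yr.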